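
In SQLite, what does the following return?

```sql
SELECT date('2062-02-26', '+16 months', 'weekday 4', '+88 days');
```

Adding +16 months to 2062-02-26 gives 2063-06-26.
`weekday 4` advances to the next Thursday; 2063-06-26 is a Tuesday, so it moves forward to 2063-06-28.
Applying '+88 days' to 2063-06-28: counting 88 days forward gives 2063-09-24.

2063-09-24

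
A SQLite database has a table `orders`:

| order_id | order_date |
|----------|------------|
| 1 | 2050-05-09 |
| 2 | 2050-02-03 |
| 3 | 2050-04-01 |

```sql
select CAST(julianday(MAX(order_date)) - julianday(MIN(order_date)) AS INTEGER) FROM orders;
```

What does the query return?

MIN = 2050-02-03, MAX = 2050-05-09.
25 days remain in February 2050 after the 3rd (28 − 3).
March 2050: 31 days.
April 2050: 30 days.
Then 9 days into May 2050.
Total: 25 + 31 + 30 + 9 = 95.

95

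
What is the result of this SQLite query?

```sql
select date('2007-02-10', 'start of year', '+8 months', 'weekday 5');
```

2007-09-07

`start of year` rewinds 2007-02-10 to 2007-01-01.
Adding +8 months to 2007-01-01 gives 2007-09-01.
`weekday 5` advances to the next Friday; 2007-09-01 is a Saturday, so it moves forward to 2007-09-07.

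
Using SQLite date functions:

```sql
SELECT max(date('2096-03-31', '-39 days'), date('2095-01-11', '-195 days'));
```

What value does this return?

2096-02-21

date('2096-03-31', '-39 days') → 2096-02-21.
date('2095-01-11', '-195 days') → 2094-06-30.
Later of the two is 2096-02-21.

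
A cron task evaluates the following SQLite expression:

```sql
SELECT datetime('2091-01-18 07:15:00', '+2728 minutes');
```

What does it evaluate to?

2091-01-20 04:43:00

2728 minutes = 45h 28m; +2728 minutes from 2091-01-18 07:15:00 is 2091-01-20 04:43:00 (crosses midnight).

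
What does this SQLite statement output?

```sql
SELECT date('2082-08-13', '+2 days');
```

2082-08-15

Advancing 2 more days within August lands on 2082-08-15.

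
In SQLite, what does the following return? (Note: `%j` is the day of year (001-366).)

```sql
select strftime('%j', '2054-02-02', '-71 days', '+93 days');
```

055

First apply '-71 days', '+93 days': 2054-02-02 → 2054-02-24.
Day-of-year for 2054-02-24: days since 2054-01-01 inclusive = 55, zero-padded to 055.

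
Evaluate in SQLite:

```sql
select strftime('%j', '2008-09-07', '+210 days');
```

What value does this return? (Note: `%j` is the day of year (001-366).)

First apply '+210 days': 2008-09-07 → 2009-04-05.
Day-of-year for 2009-04-05: days since 2009-01-01 inclusive = 95, zero-padded to 095.

095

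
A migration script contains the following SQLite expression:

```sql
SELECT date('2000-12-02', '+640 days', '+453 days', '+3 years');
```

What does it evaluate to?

2006-11-30

Applying '+640 days' to 2000-12-02: counting 640 days forward gives 2002-09-03.
Applying '+453 days' to 2002-09-03: counting 453 days forward gives 2003-11-30.
Adding +3 years to 2003-11-30 gives 2006-11-30.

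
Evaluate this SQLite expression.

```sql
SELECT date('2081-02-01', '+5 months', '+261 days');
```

Adding +5 months to 2081-02-01 gives 2081-07-01.
Applying '+261 days' to 2081-07-01: counting 261 days forward gives 2082-03-19.

2082-03-19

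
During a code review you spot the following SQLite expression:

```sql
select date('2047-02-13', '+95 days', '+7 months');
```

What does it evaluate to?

Applying '+95 days' to 2047-02-13: counting 95 days forward gives 2047-05-19.
Adding +7 months to 2047-05-19 gives 2047-12-19.

2047-12-19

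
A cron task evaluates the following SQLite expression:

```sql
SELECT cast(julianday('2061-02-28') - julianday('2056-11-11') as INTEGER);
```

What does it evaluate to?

1570

19 days remain in November 2056 after the 11th (30 − 11).
Full months from December 2056 through January 2061 contribute their day counts.
Then 28 days into February 2061.
Total: 19 + 31 + 31 + 28 + 31 + 30 + 31 + 30 + 31 + 31 + 30 + 31 + 30 + 31 + 31 + 28 + 31 + 30 + 31 + 30 + 31 + 31 + 30 + 31 + 30 + 31 + 31 + 28 + 31 + 30 + 31 + 30 + 31 + 31 + 30 + 31 + 30 + 31 + 31 + 29 + 31 + 30 + 31 + 30 + 31 + 31 + 30 + 31 + 30 + 31 + 31 + 28 = 1570.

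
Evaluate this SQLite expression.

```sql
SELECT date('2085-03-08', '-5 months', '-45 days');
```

2084-08-24

Adding -5 months to 2085-03-08 gives 2084-10-08.
Applying '-45 days' to 2084-10-08: counting 45 days back gives 2084-08-24.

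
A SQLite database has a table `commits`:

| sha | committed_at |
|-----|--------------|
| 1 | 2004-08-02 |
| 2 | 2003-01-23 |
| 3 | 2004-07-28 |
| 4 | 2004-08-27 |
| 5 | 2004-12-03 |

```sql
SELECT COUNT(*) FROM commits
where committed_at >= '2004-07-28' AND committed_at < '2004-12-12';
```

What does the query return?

Rows in [2004-07-28, 2004-12-12): 2004-08-02, 2004-07-28, 2004-08-27, 2004-12-03 → 4 rows.

4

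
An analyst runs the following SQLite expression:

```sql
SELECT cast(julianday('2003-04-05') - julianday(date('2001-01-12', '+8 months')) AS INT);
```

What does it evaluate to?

570

Adding +8 months to 2001-01-12 gives 2001-09-12.
18 days remain in September 2001 after the 12th (30 − 12).
Full months from October 2001 through March 2003 contribute their day counts.
Then 5 days into April 2003.
Total: 18 + 31 + 30 + 31 + 31 + 28 + 31 + 30 + 31 + 30 + 31 + 31 + 30 + 31 + 30 + 31 + 31 + 28 + 31 + 5 = 570.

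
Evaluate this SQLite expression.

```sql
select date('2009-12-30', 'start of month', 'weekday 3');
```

2009-12-02

`start of month` rewinds 2009-12-30 to 2009-12-01.
`weekday 3` advances to the next Wednesday; 2009-12-01 is a Tuesday, so it moves forward to 2009-12-02.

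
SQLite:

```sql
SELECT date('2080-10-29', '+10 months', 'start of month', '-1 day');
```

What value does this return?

2081-07-31

Adding +10 months to 2080-10-29 gives 2081-08-29.
`start of month` rewinds 2081-08-29 to 2081-08-01.
Going back 1 day from 2081-08-01 reaches 2081-07-31 (last day of July, 31 days).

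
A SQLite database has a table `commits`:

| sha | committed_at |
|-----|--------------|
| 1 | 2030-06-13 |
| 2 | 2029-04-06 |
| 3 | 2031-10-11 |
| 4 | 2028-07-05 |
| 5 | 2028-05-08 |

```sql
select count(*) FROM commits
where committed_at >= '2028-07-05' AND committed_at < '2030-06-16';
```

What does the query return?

Rows in [2028-07-05, 2030-06-16): 2030-06-13, 2029-04-06, 2028-07-05 → 3 rows.

3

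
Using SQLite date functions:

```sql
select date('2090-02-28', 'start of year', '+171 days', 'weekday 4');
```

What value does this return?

2090-06-22

`start of year` rewinds 2090-02-28 to 2090-01-01.
Applying '+171 days' to 2090-01-01: counting 171 days forward gives 2090-06-21.
`weekday 4` advances to the next Thursday; 2090-06-21 is a Wednesday, so it moves forward to 2090-06-22.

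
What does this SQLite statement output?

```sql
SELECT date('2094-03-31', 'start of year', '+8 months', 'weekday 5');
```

2094-09-03

`start of year` rewinds 2094-03-31 to 2094-01-01.
Adding +8 months to 2094-01-01 gives 2094-09-01.
`weekday 5` advances to the next Friday; 2094-09-01 is a Wednesday, so it moves forward to 2094-09-03.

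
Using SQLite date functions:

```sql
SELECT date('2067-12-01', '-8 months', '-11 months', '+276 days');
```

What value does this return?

Adding -8 months to 2067-12-01 gives 2067-04-01.
Adding -11 months to 2067-04-01 gives 2066-05-01.
Applying '+276 days' to 2066-05-01: counting 276 days forward gives 2067-02-01.

2067-02-01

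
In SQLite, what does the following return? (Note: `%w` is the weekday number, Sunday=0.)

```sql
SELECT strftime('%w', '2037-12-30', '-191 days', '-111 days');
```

First apply '-191 days', '-111 days': 2037-12-30 → 2037-03-03.
2037-03-03 is a Tuesday; with Sunday=0 that is 2.

2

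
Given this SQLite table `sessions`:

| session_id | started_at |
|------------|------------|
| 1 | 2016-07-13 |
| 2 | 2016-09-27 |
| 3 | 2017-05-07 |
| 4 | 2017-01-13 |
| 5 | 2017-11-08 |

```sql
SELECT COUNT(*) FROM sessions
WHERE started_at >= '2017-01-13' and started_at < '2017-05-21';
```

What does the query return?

2

Rows in [2017-01-13, 2017-05-21): 2017-05-07, 2017-01-13 → 2 rows.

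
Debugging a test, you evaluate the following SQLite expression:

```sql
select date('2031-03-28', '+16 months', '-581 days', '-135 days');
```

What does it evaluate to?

2030-08-12

Adding +16 months to 2031-03-28 gives 2032-07-28.
Applying '-581 days' to 2032-07-28: counting 581 days back gives 2030-12-25.
Applying '-135 days' to 2030-12-25: counting 135 days back gives 2030-08-12.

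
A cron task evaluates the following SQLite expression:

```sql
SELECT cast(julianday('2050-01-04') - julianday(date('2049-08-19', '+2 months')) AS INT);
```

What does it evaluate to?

77

Adding +2 months to 2049-08-19 gives 2049-10-19.
12 days remain in October 2049 after the 19th (31 − 19).
November 2049: 30 days.
December 2049: 31 days.
Then 4 days into January 2050.
Total: 12 + 30 + 31 + 4 = 77.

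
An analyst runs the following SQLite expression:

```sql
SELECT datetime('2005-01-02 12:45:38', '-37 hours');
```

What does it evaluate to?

-37 hours from 2005-01-02 12:45:38 is 2004-12-31 23:45:38 (crosses midnight).

2004-12-31 23:45:38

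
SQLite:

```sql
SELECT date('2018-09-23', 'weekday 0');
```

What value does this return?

`weekday 0` advances to the next Sunday; 2018-09-23 is already a Sunday, so it stays at 2018-09-23.

2018-09-23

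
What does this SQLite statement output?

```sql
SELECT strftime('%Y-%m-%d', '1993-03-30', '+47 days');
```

1993-05-16

First apply '+47 days': 1993-03-30 → 1993-05-16.
`%Y-%m-%d` extracts the ISO date: 1993-05-16.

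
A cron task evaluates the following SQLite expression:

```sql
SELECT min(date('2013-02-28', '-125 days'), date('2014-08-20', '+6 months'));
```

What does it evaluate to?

date('2013-02-28', '-125 days') → 2012-10-26.
date('2014-08-20', '+6 months') → 2015-02-20.
Earlier of the two is 2012-10-26.

2012-10-26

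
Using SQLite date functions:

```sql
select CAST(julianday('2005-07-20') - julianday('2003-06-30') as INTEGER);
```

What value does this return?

751

0 days remain in June 2003 after the 30th (30 − 30).
Full months from July 2003 through June 2005 contribute their day counts.
Then 20 days into July 2005.
Total: 0 + 31 + 31 + 30 + 31 + 30 + 31 + 31 + 29 + 31 + 30 + 31 + 30 + 31 + 31 + 30 + 31 + 30 + 31 + 31 + 28 + 31 + 30 + 31 + 30 + 20 = 751.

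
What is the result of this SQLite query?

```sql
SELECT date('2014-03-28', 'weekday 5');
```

`weekday 5` advances to the next Friday; 2014-03-28 is already a Friday, so it stays at 2014-03-28.

2014-03-28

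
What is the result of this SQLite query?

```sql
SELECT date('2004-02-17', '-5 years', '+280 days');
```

1999-11-24

Adding -5 years to 2004-02-17 gives 1999-02-17.
Applying '+280 days' to 1999-02-17: counting 280 days forward gives 1999-11-24.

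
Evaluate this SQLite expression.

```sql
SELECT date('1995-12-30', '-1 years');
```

Adding -1 year to 1995-12-30 gives 1994-12-30.

1994-12-30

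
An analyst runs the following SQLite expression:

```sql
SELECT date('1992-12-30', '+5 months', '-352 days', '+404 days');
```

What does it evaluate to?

1993-07-21

Adding +5 months to 1992-12-30 gives 1993-05-30.
Applying '-352 days' to 1993-05-30: counting 352 days back gives 1992-06-12.
Applying '+404 days' to 1992-06-12: counting 404 days forward gives 1993-07-21.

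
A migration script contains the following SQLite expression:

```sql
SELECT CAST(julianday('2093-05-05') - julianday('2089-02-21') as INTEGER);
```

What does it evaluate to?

1534

7 days remain in February 2089 after the 21st (28 − 21).
Full months from March 2089 through April 2093 contribute their day counts.
Then 5 days into May 2093.
Total: 7 + 31 + 30 + 31 + 30 + 31 + 31 + 30 + 31 + 30 + 31 + 31 + 28 + 31 + 30 + 31 + 30 + 31 + 31 + 30 + 31 + 30 + 31 + 31 + 28 + 31 + 30 + 31 + 30 + 31 + 31 + 30 + 31 + 30 + 31 + 31 + 29 + 31 + 30 + 31 + 30 + 31 + 31 + 30 + 31 + 30 + 31 + 31 + 28 + 31 + 30 + 5 = 1534.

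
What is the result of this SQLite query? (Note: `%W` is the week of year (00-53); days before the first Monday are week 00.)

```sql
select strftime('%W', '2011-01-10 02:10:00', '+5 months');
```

First apply '+5 months': 2011-01-10 02:10:00 → 2011-06-10 02:10:00.
2011-06-10 is a Friday. SQLite's %W counts Mondays since the year started; the result is 23.

23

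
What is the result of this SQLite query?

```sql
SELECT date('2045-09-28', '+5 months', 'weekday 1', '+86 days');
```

Adding +5 months to 2045-09-28 gives 2046-02-28.
`weekday 1` advances to the next Monday; 2046-02-28 is a Wednesday, so it moves forward to 2046-03-05.
Applying '+86 days' to 2046-03-05: counting 86 days forward gives 2046-05-30.

2046-05-30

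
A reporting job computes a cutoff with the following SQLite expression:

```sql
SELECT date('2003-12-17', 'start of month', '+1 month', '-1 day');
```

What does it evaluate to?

`start of month` rewinds 2003-12-17 to 2003-12-01.
Adding +1 month to 2003-12-01 gives 2004-01-01.
Going back 1 day from 2004-01-01 reaches 2003-12-31 (last day of December, 31 days).

2003-12-31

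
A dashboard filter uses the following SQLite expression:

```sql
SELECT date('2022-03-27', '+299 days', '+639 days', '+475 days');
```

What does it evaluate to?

2026-02-07

Applying '+299 days' to 2022-03-27: counting 299 days forward gives 2023-01-20.
Applying '+639 days' to 2023-01-20: counting 639 days forward gives 2024-10-20.
Applying '+475 days' to 2024-10-20: counting 475 days forward gives 2026-02-07.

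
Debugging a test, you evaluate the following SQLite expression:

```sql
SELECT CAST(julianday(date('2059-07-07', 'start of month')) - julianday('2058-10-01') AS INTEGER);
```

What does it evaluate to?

`start of month` rewinds 2059-07-07 to 2059-07-01.
30 days remain in October 2058 after the 1st (31 − 1).
Full months from November 2058 through June 2059 contribute their day counts.
Then 1 day into July 2059.
Total: 30 + 30 + 31 + 31 + 28 + 31 + 30 + 31 + 30 + 1 = 273.

273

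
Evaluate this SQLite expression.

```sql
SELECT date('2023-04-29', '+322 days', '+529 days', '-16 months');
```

2024-04-27

Applying '+322 days' to 2023-04-29: counting 322 days forward gives 2024-03-16.
Applying '+529 days' to 2024-03-16: counting 529 days forward gives 2025-08-27.
Adding -16 months to 2025-08-27 gives 2024-04-27.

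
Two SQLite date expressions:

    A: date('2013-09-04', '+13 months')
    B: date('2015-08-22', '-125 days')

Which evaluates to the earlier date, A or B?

A

A = 2014-10-04.
B = 2015-04-19.
A is earlier.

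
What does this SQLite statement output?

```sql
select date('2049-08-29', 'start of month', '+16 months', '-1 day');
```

2050-11-30

`start of month` rewinds 2049-08-29 to 2049-08-01.
Adding +16 months to 2049-08-01 gives 2050-12-01.
Going back 1 day from 2050-12-01 reaches 2050-11-30 (last day of November, 30 days).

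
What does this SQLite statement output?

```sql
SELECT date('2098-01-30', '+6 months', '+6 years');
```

2104-07-30

Adding +6 months to 2098-01-30 gives 2098-07-30.
Adding +6 years to 2098-07-30 gives 2104-07-30.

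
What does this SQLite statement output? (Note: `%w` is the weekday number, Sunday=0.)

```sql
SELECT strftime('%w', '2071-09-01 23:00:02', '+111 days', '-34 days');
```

2

First apply '+111 days', '-34 days': 2071-09-01 23:00:02 → 2071-11-17 23:00:02.
2071-11-17 is a Tuesday; with Sunday=0 that is 2.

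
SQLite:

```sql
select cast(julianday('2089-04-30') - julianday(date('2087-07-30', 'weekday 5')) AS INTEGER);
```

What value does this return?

638

`weekday 5` advances to the next Friday; 2087-07-30 is a Wednesday, so it moves forward to 2087-08-01.
30 days remain in August 2087 after the 1st (31 − 1).
Full months from September 2087 through March 2089 contribute their day counts.
Then 30 days into April 2089.
Total: 30 + 30 + 31 + 30 + 31 + 31 + 29 + 31 + 30 + 31 + 30 + 31 + 31 + 30 + 31 + 30 + 31 + 31 + 28 + 31 + 30 = 638.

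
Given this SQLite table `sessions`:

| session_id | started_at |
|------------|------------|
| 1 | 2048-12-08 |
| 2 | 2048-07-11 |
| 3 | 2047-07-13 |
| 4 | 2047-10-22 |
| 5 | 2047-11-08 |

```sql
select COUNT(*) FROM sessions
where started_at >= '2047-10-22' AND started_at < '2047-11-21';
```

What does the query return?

Rows in [2047-10-22, 2047-11-21): 2047-10-22, 2047-11-08 → 2 rows.

2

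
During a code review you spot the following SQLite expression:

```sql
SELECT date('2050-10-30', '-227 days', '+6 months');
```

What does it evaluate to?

Applying '-227 days' to 2050-10-30: counting 227 days back gives 2050-03-17.
Adding +6 months to 2050-03-17 gives 2050-09-17.

2050-09-17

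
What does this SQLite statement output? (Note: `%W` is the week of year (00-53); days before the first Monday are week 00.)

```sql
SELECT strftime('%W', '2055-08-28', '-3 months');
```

First apply '-3 months': 2055-08-28 → 2055-05-28.
2055-05-28 is a Friday. SQLite's %W counts Mondays since the year started; the result is 21.

21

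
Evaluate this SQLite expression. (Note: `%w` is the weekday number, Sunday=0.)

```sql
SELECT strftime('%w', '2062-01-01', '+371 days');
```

First apply '+371 days': 2062-01-01 → 2063-01-07.
2063-01-07 is a Sunday; with Sunday=0 that is 0.

0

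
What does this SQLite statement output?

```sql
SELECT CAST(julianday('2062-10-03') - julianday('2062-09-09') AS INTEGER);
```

21 days remain in September 2062 after the 9th (30 − 9).
Then 3 days into October 2062.
Total: 21 + 3 = 24.

24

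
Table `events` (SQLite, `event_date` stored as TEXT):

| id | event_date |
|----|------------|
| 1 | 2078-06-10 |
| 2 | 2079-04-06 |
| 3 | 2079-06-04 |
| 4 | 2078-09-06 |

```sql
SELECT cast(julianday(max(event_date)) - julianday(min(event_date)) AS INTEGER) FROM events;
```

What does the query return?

359

MIN = 2078-06-10, MAX = 2079-06-04.
20 days remain in June 2078 after the 10th (30 − 10).
Full months from July 2078 through May 2079 contribute their day counts.
Then 4 days into June 2079.
Total: 20 + 31 + 31 + 30 + 31 + 30 + 31 + 31 + 28 + 31 + 30 + 31 + 4 = 359.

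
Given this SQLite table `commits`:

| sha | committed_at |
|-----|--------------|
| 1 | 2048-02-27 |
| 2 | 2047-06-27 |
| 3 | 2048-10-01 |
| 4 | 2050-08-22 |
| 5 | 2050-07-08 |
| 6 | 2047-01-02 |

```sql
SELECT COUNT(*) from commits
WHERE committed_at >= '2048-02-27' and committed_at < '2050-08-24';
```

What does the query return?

Rows in [2048-02-27, 2050-08-24): 2048-02-27, 2048-10-01, 2050-08-22, 2050-07-08 → 4 rows.

4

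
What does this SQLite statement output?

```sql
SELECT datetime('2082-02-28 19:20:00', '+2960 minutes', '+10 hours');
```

2082-03-03 06:40:00

2960 minutes = 49h 20m; +2960 minutes from 2082-02-28 19:20:00 is 2082-03-02 20:40:00 (crosses midnight).
+10 hours from 2082-03-02 20:40:00 is 2082-03-03 06:40:00 (crosses midnight).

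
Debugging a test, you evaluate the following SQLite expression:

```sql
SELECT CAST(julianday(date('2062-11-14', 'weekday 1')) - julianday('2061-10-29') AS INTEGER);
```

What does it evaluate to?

`weekday 1` advances to the next Monday; 2062-11-14 is a Tuesday, so it moves forward to 2062-11-20.
2 days remain in October 2061 after the 29th (31 − 29).
Full months from November 2061 through October 2062 contribute their day counts.
Then 20 days into November 2062.
Total: 2 + 30 + 31 + 31 + 28 + 31 + 30 + 31 + 30 + 31 + 31 + 30 + 31 + 20 = 387.

387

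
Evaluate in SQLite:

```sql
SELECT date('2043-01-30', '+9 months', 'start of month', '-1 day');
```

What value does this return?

2043-09-30

Adding +9 months to 2043-01-30 gives 2043-10-30.
`start of month` rewinds 2043-10-30 to 2043-10-01.
Going back 1 day from 2043-10-01 reaches 2043-09-30 (last day of September, 30 days).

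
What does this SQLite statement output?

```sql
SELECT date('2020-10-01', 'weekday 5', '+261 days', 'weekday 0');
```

`weekday 5` advances to the next Friday; 2020-10-01 is a Thursday, so it moves forward to 2020-10-02.
Applying '+261 days' to 2020-10-02: counting 261 days forward gives 2021-06-20.
`weekday 0` advances to the next Sunday; 2021-06-20 is already a Sunday, so it stays at 2021-06-20.

2021-06-20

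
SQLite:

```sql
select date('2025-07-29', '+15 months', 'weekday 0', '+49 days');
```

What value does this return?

2026-12-20

Adding +15 months to 2025-07-29 gives 2026-10-29.
`weekday 0` advances to the next Sunday; 2026-10-29 is a Thursday, so it moves forward to 2026-11-01.
Applying '+49 days' to 2026-11-01: counting 49 days forward gives 2026-12-20.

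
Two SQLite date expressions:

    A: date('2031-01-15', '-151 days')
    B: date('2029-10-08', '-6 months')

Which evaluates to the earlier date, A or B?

B

A = 2030-08-17.
B = 2029-04-08.
B is earlier.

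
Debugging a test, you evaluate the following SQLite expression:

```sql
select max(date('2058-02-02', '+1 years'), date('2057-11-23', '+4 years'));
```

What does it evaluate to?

2061-11-23

date('2058-02-02', '+1 years') → 2059-02-02.
date('2057-11-23', '+4 years') → 2061-11-23.
Later of the two is 2061-11-23.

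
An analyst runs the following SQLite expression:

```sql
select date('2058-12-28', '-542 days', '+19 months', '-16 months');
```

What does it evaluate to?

2057-10-04

Applying '-542 days' to 2058-12-28: counting 542 days back gives 2057-07-04.
Adding +19 months to 2057-07-04 gives 2059-02-04.
Adding -16 months to 2059-02-04 gives 2057-10-04.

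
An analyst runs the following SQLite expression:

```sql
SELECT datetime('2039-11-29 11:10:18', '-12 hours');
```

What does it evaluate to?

2039-11-28 23:10:18

-12 hours from 2039-11-29 11:10:18 is 2039-11-28 23:10:18 (crosses midnight).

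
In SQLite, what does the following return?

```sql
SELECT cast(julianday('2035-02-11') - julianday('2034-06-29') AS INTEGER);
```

227

1 day remains in June 2034 after the 29th (30 − 29).
Full months from July 2034 through January 2035 contribute their day counts.
Then 11 days into February 2035.
Total: 1 + 31 + 31 + 30 + 31 + 30 + 31 + 31 + 11 = 227.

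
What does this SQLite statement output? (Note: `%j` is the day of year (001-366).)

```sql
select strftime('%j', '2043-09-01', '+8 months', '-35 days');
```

087

First apply '+8 months', '-35 days': 2043-09-01 → 2044-03-27.
Day-of-year for 2044-03-27: days since 2044-01-01 inclusive = 87, zero-padded to 087.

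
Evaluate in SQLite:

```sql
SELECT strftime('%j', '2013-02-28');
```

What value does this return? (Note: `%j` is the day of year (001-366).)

059

Day-of-year for 2013-02-28: days since 2013-01-01 inclusive = 59, zero-padded to 059.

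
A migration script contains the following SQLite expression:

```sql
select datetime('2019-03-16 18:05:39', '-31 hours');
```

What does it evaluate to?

2019-03-15 11:05:39

-31 hours from 2019-03-16 18:05:39 is 2019-03-15 11:05:39 (crosses midnight).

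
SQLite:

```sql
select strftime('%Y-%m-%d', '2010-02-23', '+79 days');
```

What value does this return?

First apply '+79 days': 2010-02-23 → 2010-05-13.
`%Y-%m-%d` extracts the ISO date: 2010-05-13.

2010-05-13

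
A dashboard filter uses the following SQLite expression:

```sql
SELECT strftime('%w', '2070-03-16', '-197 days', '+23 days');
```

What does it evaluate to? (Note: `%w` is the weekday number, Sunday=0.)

First apply '-197 days', '+23 days': 2070-03-16 → 2069-09-23.
2069-09-23 is a Monday; with Sunday=0 that is 1.

1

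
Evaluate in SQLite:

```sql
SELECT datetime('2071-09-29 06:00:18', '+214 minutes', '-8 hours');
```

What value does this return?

214 minutes = 3h 34m; +214 minutes from 2071-09-29 06:00:18 is 2071-09-29 09:34:18.
-8 hours from 2071-09-29 09:34:18 is 2071-09-29 01:34:18.

2071-09-29 01:34:18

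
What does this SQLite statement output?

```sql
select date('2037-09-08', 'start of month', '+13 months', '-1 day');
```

`start of month` rewinds 2037-09-08 to 2037-09-01.
Adding +13 months to 2037-09-01 gives 2038-10-01.
Going back 1 day from 2038-10-01 reaches 2038-09-30 (last day of September, 30 days).

2038-09-30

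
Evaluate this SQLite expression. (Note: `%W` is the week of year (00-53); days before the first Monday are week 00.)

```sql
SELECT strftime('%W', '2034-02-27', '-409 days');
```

02

First apply '-409 days': 2034-02-27 → 2033-01-14.
2033-01-14 is a Friday. SQLite's %W counts Mondays since the year started; the result is 02.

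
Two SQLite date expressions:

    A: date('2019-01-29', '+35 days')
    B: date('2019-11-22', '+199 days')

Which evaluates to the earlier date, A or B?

A

A = 2019-03-05.
B = 2020-06-08.
A is earlier.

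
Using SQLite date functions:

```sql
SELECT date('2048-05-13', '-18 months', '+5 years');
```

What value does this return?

Adding -18 months to 2048-05-13 gives 2046-11-13.
Adding +5 years to 2046-11-13 gives 2051-11-13.

2051-11-13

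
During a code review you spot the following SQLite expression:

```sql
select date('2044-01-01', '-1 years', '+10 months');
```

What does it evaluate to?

2043-11-01

Adding -1 year to 2044-01-01 gives 2043-01-01.
Adding +10 months to 2043-01-01 gives 2043-11-01.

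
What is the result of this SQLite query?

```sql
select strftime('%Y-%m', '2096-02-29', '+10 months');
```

2096-12

First apply '+10 months': 2096-02-29 → 2096-12-29.
`%Y-%m` extracts the year-month: 2096-12.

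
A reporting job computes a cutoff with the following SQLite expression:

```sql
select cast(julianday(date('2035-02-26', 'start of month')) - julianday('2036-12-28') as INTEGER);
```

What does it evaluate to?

-696

`start of month` rewinds 2035-02-26 to 2035-02-01.
27 days remain in February 2035 after the 1st (28 − 1).
Full months from March 2035 through November 2036 contribute their day counts.
Then 28 days into December 2036.
Total: 27 + 31 + 30 + 31 + 30 + 31 + 31 + 30 + 31 + 30 + 31 + 31 + 29 + 31 + 30 + 31 + 30 + 31 + 31 + 30 + 31 + 30 + 28 = 696.
The subtraction is earlier − later, so the result is −696 → -696.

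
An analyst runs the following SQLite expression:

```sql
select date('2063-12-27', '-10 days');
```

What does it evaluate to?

Going back 10 days within December lands on 2063-12-17.

2063-12-17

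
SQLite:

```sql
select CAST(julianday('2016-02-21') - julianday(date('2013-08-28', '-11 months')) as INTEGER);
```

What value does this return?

Adding -11 months to 2013-08-28 gives 2012-09-28.
2 days remain in September 2012 after the 28th (30 − 28).
Full months from October 2012 through January 2016 contribute their day counts.
Then 21 days into February 2016.
Total: 2 + 31 + 30 + 31 + 31 + 28 + 31 + 30 + 31 + 30 + 31 + 31 + 30 + 31 + 30 + 31 + 31 + 28 + 31 + 30 + 31 + 30 + 31 + 31 + 30 + 31 + 30 + 31 + 31 + 28 + 31 + 30 + 31 + 30 + 31 + 31 + 30 + 31 + 30 + 31 + 31 + 21 = 1241.

1241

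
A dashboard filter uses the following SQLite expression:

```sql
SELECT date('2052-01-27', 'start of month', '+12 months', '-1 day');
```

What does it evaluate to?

2052-12-31

`start of month` rewinds 2052-01-27 to 2052-01-01.
Adding +12 months to 2052-01-01 gives 2053-01-01.
Going back 1 day from 2053-01-01 reaches 2052-12-31 (last day of December, 31 days).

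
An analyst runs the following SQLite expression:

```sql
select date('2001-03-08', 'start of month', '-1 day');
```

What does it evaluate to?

2001-02-28

`start of month` rewinds 2001-03-08 to 2001-03-01.
Going back 1 day from 2001-03-01 reaches 2001-02-28 (last day of February, 28 days).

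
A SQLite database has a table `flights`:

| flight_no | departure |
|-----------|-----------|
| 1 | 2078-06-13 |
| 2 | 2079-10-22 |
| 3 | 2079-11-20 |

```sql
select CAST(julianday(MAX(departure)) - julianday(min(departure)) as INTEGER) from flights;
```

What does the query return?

MIN = 2078-06-13, MAX = 2079-11-20.
17 days remain in June 2078 after the 13th (30 − 13).
Full months from July 2078 through October 2079 contribute their day counts.
Then 20 days into November 2079.
Total: 17 + 31 + 31 + 30 + 31 + 30 + 31 + 31 + 28 + 31 + 30 + 31 + 30 + 31 + 31 + 30 + 31 + 20 = 525.

525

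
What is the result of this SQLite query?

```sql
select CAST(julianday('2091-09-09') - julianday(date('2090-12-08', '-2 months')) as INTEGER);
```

336

Adding -2 months to 2090-12-08 gives 2090-10-08.
23 days remain in October 2090 after the 8th (31 − 8).
Full months from November 2090 through August 2091 contribute their day counts.
Then 9 days into September 2091.
Total: 23 + 30 + 31 + 31 + 28 + 31 + 30 + 31 + 30 + 31 + 31 + 9 = 336.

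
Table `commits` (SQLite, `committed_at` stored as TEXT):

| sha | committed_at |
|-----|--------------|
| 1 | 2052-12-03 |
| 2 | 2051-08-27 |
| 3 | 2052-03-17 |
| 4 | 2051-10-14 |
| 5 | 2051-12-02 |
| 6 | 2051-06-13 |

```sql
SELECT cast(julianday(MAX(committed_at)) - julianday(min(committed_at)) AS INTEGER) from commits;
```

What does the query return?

MIN = 2051-06-13, MAX = 2052-12-03.
17 days remain in June 2051 after the 13th (30 − 13).
Full months from July 2051 through November 2052 contribute their day counts.
Then 3 days into December 2052.
Total: 17 + 31 + 31 + 30 + 31 + 30 + 31 + 31 + 29 + 31 + 30 + 31 + 30 + 31 + 31 + 30 + 31 + 30 + 3 = 539.

539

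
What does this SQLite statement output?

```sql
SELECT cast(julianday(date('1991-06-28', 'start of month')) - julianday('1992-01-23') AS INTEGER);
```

`start of month` rewinds 1991-06-28 to 1991-06-01.
29 days remain in June 1991 after the 1st (30 − 1).
Full months from July 1991 through December 1991 contribute their day counts.
Then 23 days into January 1992.
Total: 29 + 31 + 31 + 30 + 31 + 30 + 31 + 23 = 236.
The subtraction is earlier − later, so the result is −236 → -236.

-236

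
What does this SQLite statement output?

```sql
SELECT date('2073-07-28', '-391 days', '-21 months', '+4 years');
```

Applying '-391 days' to 2073-07-28: counting 391 days back gives 2072-07-02.
Adding -21 months to 2072-07-02 gives 2070-10-02.
Adding +4 years to 2070-10-02 gives 2074-10-02.

2074-10-02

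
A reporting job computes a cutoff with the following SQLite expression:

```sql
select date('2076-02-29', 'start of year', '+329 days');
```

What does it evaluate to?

2076-11-25

`start of year` rewinds 2076-02-29 to 2076-01-01.
Applying '+329 days' to 2076-01-01: counting 329 days forward gives 2076-11-25.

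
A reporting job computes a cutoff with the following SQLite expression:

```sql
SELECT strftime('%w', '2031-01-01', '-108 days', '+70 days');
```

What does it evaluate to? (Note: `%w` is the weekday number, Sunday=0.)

First apply '-108 days', '+70 days': 2031-01-01 → 2030-11-24.
2030-11-24 is a Sunday; with Sunday=0 that is 0.

0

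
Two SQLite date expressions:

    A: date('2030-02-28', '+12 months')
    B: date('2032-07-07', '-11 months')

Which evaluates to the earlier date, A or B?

A = 2031-02-28.
B = 2031-08-07.
A is earlier.

A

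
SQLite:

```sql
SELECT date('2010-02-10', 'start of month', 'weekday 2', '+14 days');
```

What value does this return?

`start of month` rewinds 2010-02-10 to 2010-02-01.
`weekday 2` advances to the next Tuesday; 2010-02-01 is a Monday, so it moves forward to 2010-02-02.
Advancing 14 more days within February lands on 2010-02-16.

2010-02-16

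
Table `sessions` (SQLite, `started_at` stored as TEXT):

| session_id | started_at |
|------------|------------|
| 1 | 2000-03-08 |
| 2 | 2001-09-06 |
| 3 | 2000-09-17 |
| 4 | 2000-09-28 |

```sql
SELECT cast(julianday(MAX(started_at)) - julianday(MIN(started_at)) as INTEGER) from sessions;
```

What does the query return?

MIN = 2000-03-08, MAX = 2001-09-06.
23 days remain in March 2000 after the 8th (31 − 8).
Full months from April 2000 through August 2001 contribute their day counts.
Then 6 days into September 2001.
Total: 23 + 30 + 31 + 30 + 31 + 31 + 30 + 31 + 30 + 31 + 31 + 28 + 31 + 30 + 31 + 30 + 31 + 31 + 6 = 547.

547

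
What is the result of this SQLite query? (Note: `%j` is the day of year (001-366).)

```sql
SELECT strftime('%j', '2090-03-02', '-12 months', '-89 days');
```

First apply '-12 months', '-89 days': 2090-03-02 → 2088-12-03.
Day-of-year for 2088-12-03: days since 2088-01-01 inclusive = 338, zero-padded to 338.

338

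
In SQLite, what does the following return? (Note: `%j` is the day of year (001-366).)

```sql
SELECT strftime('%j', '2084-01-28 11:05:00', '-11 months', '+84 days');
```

143

First apply '-11 months', '+84 days': 2084-01-28 11:05:00 → 2083-05-23 11:05:00.
Day-of-year for 2083-05-23: days since 2083-01-01 inclusive = 143, zero-padded to 143.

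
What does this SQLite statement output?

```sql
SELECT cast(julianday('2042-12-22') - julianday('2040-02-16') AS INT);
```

1040

13 days remain in February 2040 after the 16th (29 − 16).
Full months from March 2040 through November 2042 contribute their day counts.
Then 22 days into December 2042.
Total: 13 + 31 + 30 + 31 + 30 + 31 + 31 + 30 + 31 + 30 + 31 + 31 + 28 + 31 + 30 + 31 + 30 + 31 + 31 + 30 + 31 + 30 + 31 + 31 + 28 + 31 + 30 + 31 + 30 + 31 + 31 + 30 + 31 + 30 + 22 = 1040.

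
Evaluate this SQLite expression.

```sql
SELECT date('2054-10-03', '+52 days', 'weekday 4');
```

Applying '+52 days' to 2054-10-03: counting 52 days forward gives 2054-11-24.
`weekday 4` advances to the next Thursday; 2054-11-24 is a Tuesday, so it moves forward to 2054-11-26.

2054-11-26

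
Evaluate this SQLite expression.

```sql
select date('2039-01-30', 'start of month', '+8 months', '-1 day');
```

2039-08-31

`start of month` rewinds 2039-01-30 to 2039-01-01.
Adding +8 months to 2039-01-01 gives 2039-09-01.
Going back 1 day from 2039-09-01 reaches 2039-08-31 (last day of August, 31 days).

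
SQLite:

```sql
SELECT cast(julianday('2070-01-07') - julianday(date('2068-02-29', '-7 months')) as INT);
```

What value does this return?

893

Adding -7 months to 2068-02-29 gives 2067-07-29.
2 days remain in July 2067 after the 29th (31 − 29).
Full months from August 2067 through December 2069 contribute their day counts.
Then 7 days into January 2070.
Total: 2 + 31 + 30 + 31 + 30 + 31 + 31 + 29 + 31 + 30 + 31 + 30 + 31 + 31 + 30 + 31 + 30 + 31 + 31 + 28 + 31 + 30 + 31 + 30 + 31 + 31 + 30 + 31 + 30 + 31 + 7 = 893.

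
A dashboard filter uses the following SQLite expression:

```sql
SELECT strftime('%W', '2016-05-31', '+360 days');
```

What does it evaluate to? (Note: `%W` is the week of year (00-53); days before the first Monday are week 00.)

First apply '+360 days': 2016-05-31 → 2017-05-26.
2017-05-26 is a Friday. SQLite's %W counts Mondays since the year started; the result is 21.

21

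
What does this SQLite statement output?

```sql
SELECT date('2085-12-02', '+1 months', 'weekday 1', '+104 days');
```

Adding +1 month to 2085-12-02 gives 2086-01-02.
`weekday 1` advances to the next Monday; 2086-01-02 is a Wednesday, so it moves forward to 2086-01-07.
Applying '+104 days' to 2086-01-07: counting 104 days forward gives 2086-04-21.

2086-04-21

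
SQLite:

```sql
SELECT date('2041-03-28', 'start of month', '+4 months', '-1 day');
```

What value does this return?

2041-06-30

`start of month` rewinds 2041-03-28 to 2041-03-01.
Adding +4 months to 2041-03-01 gives 2041-07-01.
Going back 1 day from 2041-07-01 reaches 2041-06-30 (last day of June, 30 days).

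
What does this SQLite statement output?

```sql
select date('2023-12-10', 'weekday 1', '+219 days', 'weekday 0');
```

`weekday 1` advances to the next Monday; 2023-12-10 is a Sunday, so it moves forward to 2023-12-11.
Applying '+219 days' to 2023-12-11: counting 219 days forward gives 2024-07-17.
`weekday 0` advances to the next Sunday; 2024-07-17 is a Wednesday, so it moves forward to 2024-07-21.

2024-07-21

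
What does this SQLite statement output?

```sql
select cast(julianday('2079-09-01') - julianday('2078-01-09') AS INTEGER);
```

600

22 days remain in January 2078 after the 9th (31 − 9).
Full months from February 2078 through August 2079 contribute their day counts.
Then 1 day into September 2079.
Total: 22 + 28 + 31 + 30 + 31 + 30 + 31 + 31 + 30 + 31 + 30 + 31 + 31 + 28 + 31 + 30 + 31 + 30 + 31 + 31 + 1 = 600.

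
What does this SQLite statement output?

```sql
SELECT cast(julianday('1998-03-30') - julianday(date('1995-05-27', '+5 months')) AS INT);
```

Adding +5 months to 1995-05-27 gives 1995-10-27.
4 days remain in October 1995 after the 27th (31 − 27).
Full months from November 1995 through February 1998 contribute their day counts.
Then 30 days into March 1998.
Total: 4 + 30 + 31 + 31 + 29 + 31 + 30 + 31 + 30 + 31 + 31 + 30 + 31 + 30 + 31 + 31 + 28 + 31 + 30 + 31 + 30 + 31 + 31 + 30 + 31 + 30 + 31 + 31 + 28 + 30 = 885.

885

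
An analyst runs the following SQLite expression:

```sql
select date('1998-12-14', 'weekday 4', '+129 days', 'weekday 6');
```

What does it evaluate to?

1999-05-01

`weekday 4` advances to the next Thursday; 1998-12-14 is a Monday, so it moves forward to 1998-12-17.
Applying '+129 days' to 1998-12-17: counting 129 days forward gives 1999-04-25.
`weekday 6` advances to the next Saturday; 1999-04-25 is a Sunday, so it moves forward to 1999-05-01.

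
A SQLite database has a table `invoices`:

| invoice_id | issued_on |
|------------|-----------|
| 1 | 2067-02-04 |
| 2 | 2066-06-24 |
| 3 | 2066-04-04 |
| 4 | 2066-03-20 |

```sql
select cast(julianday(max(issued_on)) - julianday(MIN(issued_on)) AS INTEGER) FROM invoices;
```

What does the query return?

MIN = 2066-03-20, MAX = 2067-02-04.
11 days remain in March 2066 after the 20th (31 − 20).
Full months from April 2066 through January 2067 contribute their day counts.
Then 4 days into February 2067.
Total: 11 + 30 + 31 + 30 + 31 + 31 + 30 + 31 + 30 + 31 + 31 + 4 = 321.

321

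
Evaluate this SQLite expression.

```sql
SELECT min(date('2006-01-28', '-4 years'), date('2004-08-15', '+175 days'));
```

2002-01-28

date('2006-01-28', '-4 years') → 2002-01-28.
date('2004-08-15', '+175 days') → 2005-02-06.
Earlier of the two is 2002-01-28.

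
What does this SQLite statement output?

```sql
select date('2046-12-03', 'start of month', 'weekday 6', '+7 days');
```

2046-12-08

`start of month` rewinds 2046-12-03 to 2046-12-01.
`weekday 6` advances to the next Saturday; 2046-12-01 is already a Saturday, so it stays at 2046-12-01.
Advancing 7 more days within December lands on 2046-12-08.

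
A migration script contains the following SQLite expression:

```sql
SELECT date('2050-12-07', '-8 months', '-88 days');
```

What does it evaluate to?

2050-01-09

Adding -8 months to 2050-12-07 gives 2050-04-07.
Applying '-88 days' to 2050-04-07: counting 88 days back gives 2050-01-09.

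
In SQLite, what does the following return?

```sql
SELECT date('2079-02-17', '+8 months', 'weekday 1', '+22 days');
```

2079-11-14

Adding +8 months to 2079-02-17 gives 2079-10-17.
`weekday 1` advances to the next Monday; 2079-10-17 is a Tuesday, so it moves forward to 2079-10-23.
October 2079 has 31 days; 8 remain after the 23rd, so 9 days reach 2079-11-01.
Advancing 13 more days within November lands on 2079-11-14.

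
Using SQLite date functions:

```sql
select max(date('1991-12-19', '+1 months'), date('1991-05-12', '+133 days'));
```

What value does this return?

1992-01-19

date('1991-12-19', '+1 months') → 1992-01-19.
date('1991-05-12', '+133 days') → 1991-09-22.
Later of the two is 1992-01-19.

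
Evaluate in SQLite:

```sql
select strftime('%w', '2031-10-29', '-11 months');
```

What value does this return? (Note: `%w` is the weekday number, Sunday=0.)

5

First apply '-11 months': 2031-10-29 → 2030-11-29.
2030-11-29 is a Friday; with Sunday=0 that is 5.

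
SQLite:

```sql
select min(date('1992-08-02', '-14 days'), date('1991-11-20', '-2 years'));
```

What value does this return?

date('1992-08-02', '-14 days') → 1992-07-19.
date('1991-11-20', '-2 years') → 1989-11-20.
Earlier of the two is 1989-11-20.

1989-11-20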